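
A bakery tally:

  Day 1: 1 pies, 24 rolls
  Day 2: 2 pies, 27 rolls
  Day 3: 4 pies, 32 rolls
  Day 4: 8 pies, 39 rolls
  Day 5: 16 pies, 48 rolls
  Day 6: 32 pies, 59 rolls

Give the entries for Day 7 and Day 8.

64 pies, 72 rolls; 128 pies, 87 rolls

Pies goes 1, 2, 4, 8, 16, 32 → 64 → 128 (×2 each step).
For the rolls, differences are 3, 5, 7, … (increasing by 2 each time): 24, 27, 32, 39, 48, 59 → 72 → 87.
Putting the parts together: 64 pies, 72 rolls and then 128 pies, 87 rolls.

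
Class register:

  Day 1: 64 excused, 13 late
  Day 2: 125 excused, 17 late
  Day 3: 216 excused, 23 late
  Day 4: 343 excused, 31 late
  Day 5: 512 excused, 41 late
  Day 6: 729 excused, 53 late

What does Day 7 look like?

1000 excused, 67 late

Excused — perfect cubes: 4³, 5³, 6³, …: 64, 125, 216, 343, 512, 729 → 1000.
Late: differences are 4, 6, 8, … (increasing by 2 each time); 13, 17, 23, 31, 41, 53 → 67.
Combining the parts gives 1000 excused, 67 late.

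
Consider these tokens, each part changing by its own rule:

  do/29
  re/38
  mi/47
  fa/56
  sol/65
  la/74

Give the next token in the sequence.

ti/83

For the note, runs through the solfège scale do→ti: do, re, mi, fa, sol, la → ti.
For the second component, +9 each step: 29, 38, 47, 56, 65, 74 → 83.
Combining the parts gives ti/83.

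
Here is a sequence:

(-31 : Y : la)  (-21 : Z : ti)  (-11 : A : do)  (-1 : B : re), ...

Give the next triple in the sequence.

(9 : C : mi)

First part: -31, -21, -11, -1 → 9 (+10 each step).
Letter: letters move forward 1 place in the alphabet, wrapping Z→A, so Y, Z, A, B → C.
Note: la, ti, do, re → mi (runs through the solfège scale do→ti).
Putting it together: (9 : C : mi).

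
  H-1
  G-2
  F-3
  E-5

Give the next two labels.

Letter: letters move back 1 place in the alphabet, so H, G, F, E → D → C.
Second component goes 1, 2, 3, 5 → 8 → 13 (each term is the sum of the two before it).
So the next two labels are D-8 and C-13.

D-8 then C-13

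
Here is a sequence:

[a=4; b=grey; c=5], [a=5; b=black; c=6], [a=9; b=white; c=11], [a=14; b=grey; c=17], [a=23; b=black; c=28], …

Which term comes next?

[a=37; b=white; c=45]

A — each term is the sum of the two before it: 4, 5, 9, 14, 23 → 37.
B: repeats grey → black → white; grey, black, white, grey, black → white.
C — each term is the sum of the two before it: 5, 6, 11, 17, 28 → 45.
Combining the parts gives [a=37; b=white; c=45].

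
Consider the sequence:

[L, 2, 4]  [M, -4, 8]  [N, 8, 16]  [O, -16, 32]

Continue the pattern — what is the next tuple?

[P, 32, 64]

Letter — letters move forward 1 place in the alphabet: L, M, N, O → P.
Second slot: ×(-2) each step, so 2, -4, 8, -16 → 32.
For the third slot, ×2 each step: 4, 8, 16, 32 → 64.
So the next tuple is [P, 32, 64].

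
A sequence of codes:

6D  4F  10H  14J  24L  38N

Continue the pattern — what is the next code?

First component: 6, 4, 10, 14, 24, 38 → 62 (each term is the sum of the two before it).
Letter: letters move forward 2 places in the alphabet, so D, F, H, J, L, N → P.
So the next code is 62P.

62P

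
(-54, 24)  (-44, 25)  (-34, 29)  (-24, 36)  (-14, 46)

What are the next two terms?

(-4, 59), (6, 75)

For the first slot, +10 each step: -54, -44, -34, -24, -14 → -4 → 6.
Second slot — differences are 1, 4, 7, … (increasing by 3 each time): 24, 25, 29, 36, 46 → 59 → 75.
Putting the parts together: (-4, 59) and then (6, 75).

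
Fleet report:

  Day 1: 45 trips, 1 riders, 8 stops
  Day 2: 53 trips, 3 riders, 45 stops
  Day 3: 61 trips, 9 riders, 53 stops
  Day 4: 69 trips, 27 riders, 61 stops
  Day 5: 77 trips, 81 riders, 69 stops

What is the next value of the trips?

Trips — +8 each step: 45, 53, 61, 69, 77 → 85.

85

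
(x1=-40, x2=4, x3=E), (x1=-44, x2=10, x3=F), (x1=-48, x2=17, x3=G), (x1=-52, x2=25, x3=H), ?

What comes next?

X1 goes -40, -44, -48, -52 → -56 (−4 each step).
X2: differences are 6, 7, 8, … (increasing by 1 each time); 4, 10, 17, 25 → 34.
For the x3, letters move forward 1 place in the alphabet: E, F, G, H → I.
So the next element is (x1=-56, x2=34, x3=I).

(x1=-56, x2=34, x3=I)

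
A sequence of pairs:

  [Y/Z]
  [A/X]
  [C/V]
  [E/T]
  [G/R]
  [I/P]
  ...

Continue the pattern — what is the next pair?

First letter — letters move forward 2 places in the alphabet, wrapping Z→A: Y, A, C, E, G, I → K.
Second letter: letters move back 2 places in the alphabet, so Z, X, V, T, R, P → N.
So the next pair is [K/N].

[K/N]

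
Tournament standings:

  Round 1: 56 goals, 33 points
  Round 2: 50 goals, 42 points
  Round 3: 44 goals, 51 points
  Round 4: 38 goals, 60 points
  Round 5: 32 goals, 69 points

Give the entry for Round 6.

Goals: −6 each step; 56, 50, 44, 38, 32 → 26.
Points — +9 each step: 33, 42, 51, 60, 69 → 78.
So the next record is 26 goals, 78 points.

26 goals, 78 points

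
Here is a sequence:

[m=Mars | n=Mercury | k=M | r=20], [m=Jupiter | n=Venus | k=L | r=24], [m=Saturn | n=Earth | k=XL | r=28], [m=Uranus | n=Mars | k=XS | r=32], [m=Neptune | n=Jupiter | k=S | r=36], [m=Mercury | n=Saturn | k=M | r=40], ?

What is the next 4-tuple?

[m=Venus | n=Uranus | k=L | r=44]

M goes Mars, Jupiter, Saturn, Uranus, Neptune, Mercury → Venus (runs through the planets Mercury→Neptune).
For the n, runs through the planets Mercury→Neptune: Mercury, Venus, Earth, Mars, Jupiter, Saturn → Uranus.
K — repeats M → L → XL → XS → S: M, L, XL, XS, S, M → L.
R — +4 each step: 20, 24, 28, 32, 36, 40 → 44.
Combining the parts gives [m=Venus | n=Uranus | k=L | r=44].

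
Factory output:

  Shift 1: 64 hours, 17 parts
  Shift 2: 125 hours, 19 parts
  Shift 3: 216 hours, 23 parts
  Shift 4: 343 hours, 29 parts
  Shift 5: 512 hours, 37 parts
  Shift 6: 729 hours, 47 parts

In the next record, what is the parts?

59

Parts: differences are 2, 4, 6, … (increasing by 2 each time), so 17, 19, 23, 29, 37, 47 → 59.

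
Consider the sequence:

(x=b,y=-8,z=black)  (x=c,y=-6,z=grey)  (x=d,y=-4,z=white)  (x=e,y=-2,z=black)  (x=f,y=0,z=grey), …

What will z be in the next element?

white

X: b, c, d, e, f → g (letters move forward 1 place in the alphabet).
For the y, +2 each step: -8, -6, -4, -2, 0 → 2.
Z goes black, grey, white, black, grey → white (repeats black → grey → white).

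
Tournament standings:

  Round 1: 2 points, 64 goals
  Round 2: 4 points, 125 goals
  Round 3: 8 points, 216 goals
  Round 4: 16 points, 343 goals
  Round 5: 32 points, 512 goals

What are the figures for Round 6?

Points goes 2, 4, 8, 16, 32 → 64 (×2 each step).
Goals: perfect cubes: 4³, 5³, 6³, …, so 64, 125, 216, 343, 512 → 729.
Putting it together: 64 points, 729 goals.

64 points, 729 goals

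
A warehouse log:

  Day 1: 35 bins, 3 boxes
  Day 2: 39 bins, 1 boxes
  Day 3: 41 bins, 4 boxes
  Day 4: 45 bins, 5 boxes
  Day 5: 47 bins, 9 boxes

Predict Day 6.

51 bins, 14 boxes

For the bins, alternating steps +4, +2, +4, +2, …: 35, 39, 41, 45, 47 → 51.
Boxes — each term is the sum of the two before it: 3, 1, 4, 5, 9 → 14.
Putting it together: 51 bins, 14 boxes.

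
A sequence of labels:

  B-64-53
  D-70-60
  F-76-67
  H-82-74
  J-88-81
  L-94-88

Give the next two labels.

Letter: letters move forward 2 places in the alphabet, so B, D, F, H, J, L → N → P.
Second component: +6 each step, so 64, 70, 76, 82, 88, 94 → 100 → 106.
Third component: 53, 60, 67, 74, 81, 88 → 95 → 102 (+7 each step).
Putting the parts together: N-100-95 and then P-106-102.

N-100-95, P-106-102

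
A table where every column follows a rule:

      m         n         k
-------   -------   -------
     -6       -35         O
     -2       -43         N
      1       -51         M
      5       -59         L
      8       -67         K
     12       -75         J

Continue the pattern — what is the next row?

For the column m, alternating steps +4, +3, +4, +3, …: -6, -2, 1, 5, 8, 12 → 15.
Column n: −8 each step, so -35, -43, -51, -59, -67, -75 → -83.
Column k: letters move back 1 place in the alphabet; O, N, M, L, K, J → I.
Combining the parts gives 15  -83  I.

15  -83  I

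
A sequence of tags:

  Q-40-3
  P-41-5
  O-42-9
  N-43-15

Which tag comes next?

M-44-23

Letter: letters move back 1 place in the alphabet, so Q, P, O, N → M.
Second component: 40, 41, 42, 43 → 44 (+1 each step).
Third component: 3, 5, 9, 15 → 23 (differences are 2, 4, 6, … (increasing by 2 each time)).
So the next tag is M-44-23.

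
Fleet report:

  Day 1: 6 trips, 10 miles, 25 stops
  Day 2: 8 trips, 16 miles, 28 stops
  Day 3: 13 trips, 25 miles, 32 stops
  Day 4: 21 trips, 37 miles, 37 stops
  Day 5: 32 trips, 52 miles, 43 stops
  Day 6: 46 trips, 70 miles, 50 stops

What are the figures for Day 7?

63 trips, 91 miles, 58 stops

Trips — differences are 2, 5, 8, … (increasing by 3 each time): 6, 8, 13, 21, 32, 46 → 63.
Miles — differences are 6, 9, 12, … (increasing by 3 each time): 10, 16, 25, 37, 52, 70 → 91.
Stops: differences are 3, 4, 5, … (increasing by 1 each time), so 25, 28, 32, 37, 43, 50 → 58.
Putting it together: 63 trips, 91 miles, 58 stops.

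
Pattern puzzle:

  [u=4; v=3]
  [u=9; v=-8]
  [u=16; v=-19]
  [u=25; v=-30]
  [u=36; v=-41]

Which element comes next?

U: 4, 9, 16, 25, 36 → 49 (perfect squares: 2², 3², 4², …).
V: −11 each step; 3, -8, -19, -30, -41 → -52.
Combining the parts gives [u=49; v=-52].

[u=49; v=-52]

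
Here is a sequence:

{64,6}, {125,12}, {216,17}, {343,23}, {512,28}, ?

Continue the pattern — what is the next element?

First slot: 64, 125, 216, 343, 512 → 729 (perfect cubes: 4³, 5³, 6³, …).
Second slot: 6, 12, 17, 23, 28 → 34 (alternating steps +6, +5, +6, +5, …).
Combining the parts gives {729,34}.

{729,34}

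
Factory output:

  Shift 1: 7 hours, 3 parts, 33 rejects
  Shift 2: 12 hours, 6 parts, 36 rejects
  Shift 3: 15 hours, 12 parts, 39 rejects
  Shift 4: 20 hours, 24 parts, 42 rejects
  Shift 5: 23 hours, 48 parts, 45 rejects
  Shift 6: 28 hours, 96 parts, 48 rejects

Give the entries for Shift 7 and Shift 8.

Hours goes 7, 12, 15, 20, 23, 28 → 31 → 36 (alternating steps +5, +3, +5, +3, …).
Parts: ×2 each step; 3, 6, 12, 24, 48, 96 → 192 → 384.
For the rejects, +3 each step: 33, 36, 39, 42, 45, 48 → 51 → 54.
Putting the parts together: 31 hours, 192 parts, 51 rejects and then 36 hours, 384 parts, 54 rejects.

31 hours, 192 parts, 51 rejects; 36 hours, 384 parts, 54 rejects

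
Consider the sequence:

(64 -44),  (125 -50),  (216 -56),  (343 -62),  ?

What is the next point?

(512 -68)

First part goes 64, 125, 216, 343 → 512 (perfect cubes: 4³, 5³, 6³, …).
Second part goes -44, -50, -56, -62 → -68 (−6 each step).
Putting it together: (512 -68).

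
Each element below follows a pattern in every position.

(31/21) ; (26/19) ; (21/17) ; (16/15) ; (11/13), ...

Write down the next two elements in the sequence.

(6/11), (1/9)

For the first entry, −5 each step: 31, 26, 21, 16, 11 → 6 → 1.
Second entry: 21, 19, 17, 15, 13 → 11 → 9 (−2 each step).
Putting the parts together: (6/11) and then (1/9).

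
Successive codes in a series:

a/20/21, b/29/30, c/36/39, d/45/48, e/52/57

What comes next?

For the letter, letters move forward 1 place in the alphabet: a, b, c, d, e → f.
Second component: alternating steps +9, +7, +9, +7, …; 20, 29, 36, 45, 52 → 61.
Third component: 21, 30, 39, 48, 57 → 66 (+9 each step).
So the next code is f/61/66.

f/61/66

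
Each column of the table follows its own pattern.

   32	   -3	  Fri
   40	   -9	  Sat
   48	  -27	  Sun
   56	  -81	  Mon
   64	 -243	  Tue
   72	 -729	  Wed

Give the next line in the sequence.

80  -2187  Thu

First component: +8 each step; 32, 40, 48, 56, 64, 72 → 80.
Second component: -3, -9, -27, -81, -243, -729 → -2187 (×3 each step).
Day — runs through the weekdays Mon→Sun: Fri, Sat, Sun, Mon, Tue, Wed → Thu.
Putting it together: 80  -2187  Thu.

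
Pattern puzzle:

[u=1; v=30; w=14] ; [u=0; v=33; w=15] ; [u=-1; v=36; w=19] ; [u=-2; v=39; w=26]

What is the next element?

[u=-3; v=42; w=36]

U: −1 each step, so 1, 0, -1, -2 → -3.
V: +3 each step, so 30, 33, 36, 39 → 42.
W: differences are 1, 4, 7, … (increasing by 3 each time), so 14, 15, 19, 26 → 36.
Combining the parts gives [u=-3; v=42; w=36].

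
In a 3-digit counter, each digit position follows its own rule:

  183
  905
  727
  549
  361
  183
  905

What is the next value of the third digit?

7

First digit — −2 each step, mod 10: 1, 9, 7, 5, 3, 1, 9 → 7.
Second digit goes 8, 0, 2, 4, 6, 8, 0 → 2 (+2 each step, mod 10).
Third digit: +2 each step, mod 10; 3, 5, 7, 9, 1, 3, 5 → 7.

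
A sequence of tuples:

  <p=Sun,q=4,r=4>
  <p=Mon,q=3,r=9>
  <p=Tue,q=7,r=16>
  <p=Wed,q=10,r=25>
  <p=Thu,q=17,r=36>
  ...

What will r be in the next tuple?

R goes 4, 9, 16, 25, 36 → 49 (perfect squares: 2², 3², 4², …).

49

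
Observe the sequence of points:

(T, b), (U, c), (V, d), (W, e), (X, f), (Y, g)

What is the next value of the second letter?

h

First letter goes T, U, V, W, X, Y → Z (letters move forward 1 place in the alphabet).
For the second letter, letters move forward 1 place in the alphabet: b, c, d, e, f, g → h.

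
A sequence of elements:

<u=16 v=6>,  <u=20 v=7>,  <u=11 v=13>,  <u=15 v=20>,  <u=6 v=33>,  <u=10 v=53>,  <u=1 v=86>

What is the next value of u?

5

U goes 16, 20, 11, 15, 6, 10, 1 → 5 (alternating steps +4, −9, +4, −9, …).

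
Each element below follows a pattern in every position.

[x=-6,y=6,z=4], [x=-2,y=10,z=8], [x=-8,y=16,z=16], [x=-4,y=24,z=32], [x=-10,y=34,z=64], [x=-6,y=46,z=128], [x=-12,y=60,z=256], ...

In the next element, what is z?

512

Z — ×2 each step: 4, 8, 16, 32, 64, 128, 256 → 512.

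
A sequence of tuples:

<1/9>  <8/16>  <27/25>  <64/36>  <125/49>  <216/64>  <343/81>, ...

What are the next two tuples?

For the first entry, perfect cubes: 1³, 2³, 3³, …: 1, 8, 27, 64, 125, 216, 343 → 512 → 729.
Second entry — perfect squares: 3², 4², 5², …: 9, 16, 25, 36, 49, 64, 81 → 100 → 121.
So the next two tuples are <512/100> and <729/121>.

<512/100>, <729/121>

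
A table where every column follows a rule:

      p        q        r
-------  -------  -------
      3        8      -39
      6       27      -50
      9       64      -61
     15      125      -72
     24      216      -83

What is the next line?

Column p: each term is the sum of the two before it; 3, 6, 9, 15, 24 → 39.
Column q — perfect cubes: 2³, 3³, 4³, …: 8, 27, 64, 125, 216 → 343.
Column r goes -39, -50, -61, -72, -83 → -94 (−11 each step).
Putting it together: 39  343  -94.

39  343  -94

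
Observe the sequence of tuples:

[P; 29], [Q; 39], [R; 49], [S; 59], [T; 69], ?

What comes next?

For the letter, letters move forward 1 place in the alphabet: P, Q, R, S, T → U.
Second slot: +10 each step; 29, 39, 49, 59, 69 → 79.
So the next tuple is [U; 79].

[U; 79]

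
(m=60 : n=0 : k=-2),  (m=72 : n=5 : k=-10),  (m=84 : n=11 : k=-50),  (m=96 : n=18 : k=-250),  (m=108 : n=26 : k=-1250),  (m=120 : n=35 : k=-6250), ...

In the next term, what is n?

N: differences are 5, 6, 7, … (increasing by 1 each time); 0, 5, 11, 18, 26, 35 → 45.

45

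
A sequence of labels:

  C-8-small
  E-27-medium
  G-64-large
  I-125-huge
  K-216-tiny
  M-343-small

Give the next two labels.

Letter: C, E, G, I, K, M → O → Q (letters move forward 2 places in the alphabet).
Second component goes 8, 27, 64, 125, 216, 343 → 512 → 729 (perfect cubes: 2³, 3³, 4³, …).
Size — repeats small → medium → large → huge → tiny: small, medium, large, huge, tiny, small → medium → large.
So the next two labels are O-512-medium and Q-729-large.

O-512-medium then Q-729-large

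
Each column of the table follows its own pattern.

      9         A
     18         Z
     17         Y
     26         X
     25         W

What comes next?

First component — alternating steps +9, −1, +9, −1, …: 9, 18, 17, 26, 25 → 34.
Letter: A, Z, Y, X, W → V (letters move back 1 place in the alphabet, wrapping A→Z).
So the next line is 34  V.

34  V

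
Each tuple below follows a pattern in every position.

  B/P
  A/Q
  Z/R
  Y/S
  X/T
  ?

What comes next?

W/U

First letter: letters move back 1 place in the alphabet, wrapping A→Z; B, A, Z, Y, X → W.
For the second letter, letters move forward 1 place in the alphabet: P, Q, R, S, T → U.
So the next tuple is W/U.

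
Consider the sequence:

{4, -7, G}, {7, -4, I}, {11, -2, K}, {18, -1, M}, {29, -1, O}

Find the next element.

First slot: 4, 7, 11, 18, 29 → 47 (each term is the sum of the two before it).
Second slot: differences are 3, 2, 1, … (decreasing by 1 each time); -7, -4, -2, -1, -1 → -2.
Letter — letters move forward 2 places in the alphabet: G, I, K, M, O → Q.
So the next element is {47, -2, Q}.

{47, -2, Q}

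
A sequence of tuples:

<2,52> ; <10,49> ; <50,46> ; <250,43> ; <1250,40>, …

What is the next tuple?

<6250,37>

First entry: ×5 each step; 2, 10, 50, 250, 1250 → 6250.
Second entry: 52, 49, 46, 43, 40 → 37 (−3 each step).
Combining the parts gives <6250,37>.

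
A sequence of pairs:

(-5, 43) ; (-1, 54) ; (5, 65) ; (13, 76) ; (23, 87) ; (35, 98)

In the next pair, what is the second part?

Second part: 43, 54, 65, 76, 87, 98 → 109 (+11 each step).

109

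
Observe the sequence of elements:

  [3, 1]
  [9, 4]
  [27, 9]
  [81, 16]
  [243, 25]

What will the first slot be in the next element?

First slot: ×3 each step, so 3, 9, 27, 81, 243 → 729.

729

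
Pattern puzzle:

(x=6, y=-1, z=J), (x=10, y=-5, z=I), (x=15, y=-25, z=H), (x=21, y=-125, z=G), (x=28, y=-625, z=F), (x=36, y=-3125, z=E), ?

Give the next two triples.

X: differences are 4, 5, 6, … (increasing by 1 each time); 6, 10, 15, 21, 28, 36 → 45 → 55.
Y goes -1, -5, -25, -125, -625, -3125 → -15625 → -78125 (×5 each step).
Z: letters move back 1 place in the alphabet, so J, I, H, G, F, E → D → C.
Putting the parts together: (x=45, y=-15625, z=D) and then (x=55, y=-78125, z=C).

(x=45, y=-15625, z=D), (x=55, y=-78125, z=C)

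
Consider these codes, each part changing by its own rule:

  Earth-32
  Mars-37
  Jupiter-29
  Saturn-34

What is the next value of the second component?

Second component: alternating steps +5, −8, +5, −8, …, so 32, 37, 29, 34 → 26.

26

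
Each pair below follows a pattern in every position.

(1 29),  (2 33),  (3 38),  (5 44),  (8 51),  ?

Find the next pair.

(13 59)

For the first entry, each term is the sum of the two before it: 1, 2, 3, 5, 8 → 13.
Second entry goes 29, 33, 38, 44, 51 → 59 (differences are 4, 5, 6, … (increasing by 1 each time)).
Putting it together: (13 59).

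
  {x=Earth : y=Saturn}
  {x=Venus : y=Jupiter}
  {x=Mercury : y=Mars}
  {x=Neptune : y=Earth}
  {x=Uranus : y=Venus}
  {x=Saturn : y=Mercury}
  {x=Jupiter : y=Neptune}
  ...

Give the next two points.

{x=Mars : y=Uranus}, {x=Earth : y=Saturn}

X — runs backward through the planets Mercury→Neptune: Earth, Venus, Mercury, Neptune, Uranus, Saturn, Jupiter → Mars → Earth.
Y: runs backward through the planets Mercury→Neptune, so Saturn, Jupiter, Mars, Earth, Venus, Mercury, Neptune → Uranus → Saturn.
Putting the parts together: {x=Mars : y=Uranus} and then {x=Earth : y=Saturn}.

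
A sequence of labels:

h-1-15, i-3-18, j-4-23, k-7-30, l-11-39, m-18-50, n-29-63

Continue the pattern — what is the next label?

Letter: h, i, j, k, l, m, n → o (letters move forward 1 place in the alphabet).
Second component — each term is the sum of the two before it: 1, 3, 4, 7, 11, 18, 29 → 47.
Third component: 15, 18, 23, 30, 39, 50, 63 → 78 (differences are 3, 5, 7, … (increasing by 2 each time)).
Combining the parts gives o-47-78.

o-47-78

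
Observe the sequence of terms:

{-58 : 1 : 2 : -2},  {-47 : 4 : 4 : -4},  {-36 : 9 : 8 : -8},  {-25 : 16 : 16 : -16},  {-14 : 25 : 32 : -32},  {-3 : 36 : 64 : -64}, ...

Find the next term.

First part: +11 each step, so -58, -47, -36, -25, -14, -3 → 8.
For the second part, perfect squares: 1², 2², 3², …: 1, 4, 9, 16, 25, 36 → 49.
Third part — ×2 each step: 2, 4, 8, 16, 32, 64 → 128.
Fourth part goes -2, -4, -8, -16, -32, -64 → -128 (×2 each step).
So the next term is {8 : 49 : 128 : -128}.

{8 : 49 : 128 : -128}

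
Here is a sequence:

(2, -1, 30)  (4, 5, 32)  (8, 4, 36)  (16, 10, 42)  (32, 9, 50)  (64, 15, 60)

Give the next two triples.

(128, 14, 72), (256, 20, 86)

For the first slot, ×2 each step: 2, 4, 8, 16, 32, 64 → 128 → 256.
Second slot — alternating steps +6, −1, +6, −1, …: -1, 5, 4, 10, 9, 15 → 14 → 20.
Third slot: differences are 2, 4, 6, … (increasing by 2 each time); 30, 32, 36, 42, 50, 60 → 72 → 86.
So the next two triples are (128, 14, 72) and (256, 20, 86).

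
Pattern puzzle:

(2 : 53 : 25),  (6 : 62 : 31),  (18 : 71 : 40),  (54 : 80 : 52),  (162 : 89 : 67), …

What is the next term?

(486 : 98 : 85)

First entry goes 2, 6, 18, 54, 162 → 486 (×3 each step).
Second entry goes 53, 62, 71, 80, 89 → 98 (+9 each step).
Third entry: differences are 6, 9, 12, … (increasing by 3 each time), so 25, 31, 40, 52, 67 → 85.
So the next term is (486 : 98 : 85).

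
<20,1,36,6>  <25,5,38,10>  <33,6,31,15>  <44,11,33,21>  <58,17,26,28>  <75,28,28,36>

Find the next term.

First coordinate goes 20, 25, 33, 44, 58, 75 → 95 (differences are 5, 8, 11, … (increasing by 3 each time)).
For the second coordinate, each term is the sum of the two before it: 1, 5, 6, 11, 17, 28 → 45.
Third coordinate — alternating steps +2, −7, +2, −7, …: 36, 38, 31, 33, 26, 28 → 21.
For the fourth coordinate, differences are 4, 5, 6, … (increasing by 1 each time): 6, 10, 15, 21, 28, 36 → 45.
Putting it together: <95,45,21,45>.

<95,45,21,45>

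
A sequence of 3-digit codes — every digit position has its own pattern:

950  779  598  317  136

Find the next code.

First digit: −2 each step, mod 10, so 9, 7, 5, 3, 1 → 9.
Second digit: 5, 7, 9, 1, 3 → 5 (+2 each step, mod 10).
Third digit: 0, 9, 8, 7, 6 → 5 (−1 each step, mod 10).
Putting it together: 955.

955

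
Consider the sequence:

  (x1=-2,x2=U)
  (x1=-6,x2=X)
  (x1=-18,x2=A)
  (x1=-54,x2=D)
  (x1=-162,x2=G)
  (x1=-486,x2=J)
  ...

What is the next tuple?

(x1=-1458,x2=M)

X1: ×3 each step; -2, -6, -18, -54, -162, -486 → -1458.
X2: U, X, A, D, G, J → M (letters move forward 3 places in the alphabet, wrapping Z→A).
Putting it together: (x1=-1458,x2=M).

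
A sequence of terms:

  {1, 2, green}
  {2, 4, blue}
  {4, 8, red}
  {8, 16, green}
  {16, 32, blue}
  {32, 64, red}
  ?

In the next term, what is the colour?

Colour — repeats green → blue → red: green, blue, red, green, blue, red → green.

green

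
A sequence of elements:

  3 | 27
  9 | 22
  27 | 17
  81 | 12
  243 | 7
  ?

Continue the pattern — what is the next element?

First value — ×3 each step: 3, 9, 27, 81, 243 → 729.
Second value — −5 each step: 27, 22, 17, 12, 7 → 2.
Combining the parts gives 729 | 2.

729 | 2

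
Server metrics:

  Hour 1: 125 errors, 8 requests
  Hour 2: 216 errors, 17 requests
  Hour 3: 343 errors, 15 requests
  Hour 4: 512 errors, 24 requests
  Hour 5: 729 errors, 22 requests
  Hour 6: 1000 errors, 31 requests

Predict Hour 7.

1331 errors, 29 requests

Errors: perfect cubes: 5³, 6³, 7³, …; 125, 216, 343, 512, 729, 1000 → 1331.
Requests: alternating steps +9, −2, +9, −2, …; 8, 17, 15, 24, 22, 31 → 29.
Combining the parts gives 1331 errors, 29 requests.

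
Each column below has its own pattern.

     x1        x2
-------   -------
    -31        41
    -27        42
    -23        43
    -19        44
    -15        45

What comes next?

-11  46

For the column x1, +4 each step: -31, -27, -23, -19, -15 → -11.
For the column x2, +1 each step: 41, 42, 43, 44, 45 → 46.
Combining the parts gives -11  46.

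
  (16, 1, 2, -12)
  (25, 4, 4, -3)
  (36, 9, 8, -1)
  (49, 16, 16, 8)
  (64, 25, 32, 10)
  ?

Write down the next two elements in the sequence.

(81, 36, 64, 19), (100, 49, 128, 21)

For the first component, perfect squares: 4², 5², 6², …: 16, 25, 36, 49, 64 → 81 → 100.
Second component: perfect squares: 1², 2², 3², …; 1, 4, 9, 16, 25 → 36 → 49.
For the third component, ×2 each step: 2, 4, 8, 16, 32 → 64 → 128.
Fourth component: alternating steps +9, +2, +9, +2, …, so -12, -3, -1, 8, 10 → 19 → 21.
Putting the parts together: (81, 36, 64, 19) and then (100, 49, 128, 21).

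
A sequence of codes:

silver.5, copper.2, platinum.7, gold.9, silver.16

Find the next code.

Metal: silver, copper, platinum, gold, silver → copper (repeats silver → copper → platinum → gold).
Second component: each term is the sum of the two before it; 5, 2, 7, 9, 16 → 25.
Putting it together: copper.25.

copper.25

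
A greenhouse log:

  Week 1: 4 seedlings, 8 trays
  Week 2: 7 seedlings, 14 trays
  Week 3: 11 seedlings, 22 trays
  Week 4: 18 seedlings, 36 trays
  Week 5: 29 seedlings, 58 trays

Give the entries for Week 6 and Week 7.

47 seedlings, 94 trays; 76 seedlings, 152 trays

Seedlings: each term is the sum of the two before it; 4, 7, 11, 18, 29 → 47 → 76.
Trays goes 8, 14, 22, 36, 58 → 94 → 152 (always 2 × the seedlings).
So the next two lines are 47 seedlings, 94 trays and 76 seedlings, 152 trays.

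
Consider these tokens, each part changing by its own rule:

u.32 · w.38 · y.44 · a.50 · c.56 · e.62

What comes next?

For the letter, letters move forward 2 places in the alphabet, wrapping Z→A: u, w, y, a, c, e → g.
Second component: 32, 38, 44, 50, 56, 62 → 68 (+6 each step).
Combining the parts gives g.68.

g.68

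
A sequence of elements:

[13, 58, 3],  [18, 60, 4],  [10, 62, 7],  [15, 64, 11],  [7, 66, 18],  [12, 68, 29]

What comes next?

First coordinate — alternating steps +5, −8, +5, −8, …: 13, 18, 10, 15, 7, 12 → 4.
For the second coordinate, +2 each step: 58, 60, 62, 64, 66, 68 → 70.
Third coordinate: each term is the sum of the two before it; 3, 4, 7, 11, 18, 29 → 47.
Combining the parts gives [4, 70, 47].

[4, 70, 47]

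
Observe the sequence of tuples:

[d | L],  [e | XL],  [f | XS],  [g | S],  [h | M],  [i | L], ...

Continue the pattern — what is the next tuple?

[j | XL]

Letter: letters move forward 1 place in the alphabet, so d, e, f, g, h, i → j.
Size: repeats L → XL → XS → S → M, so L, XL, XS, S, M, L → XL.
Putting it together: [j | XL].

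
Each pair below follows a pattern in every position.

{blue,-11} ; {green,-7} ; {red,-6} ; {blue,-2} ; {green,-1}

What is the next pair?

{red,3}

For the colour, repeats blue → green → red: blue, green, red, blue, green → red.
Second coordinate: alternating steps +4, +1, +4, +1, …; -11, -7, -6, -2, -1 → 3.
Putting it together: {red,3}.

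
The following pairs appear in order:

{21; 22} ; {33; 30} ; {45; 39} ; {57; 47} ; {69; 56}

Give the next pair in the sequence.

First entry: 21, 33, 45, 57, 69 → 81 (+12 each step).
Second entry: alternating steps +8, +9, +8, +9, …; 22, 30, 39, 47, 56 → 64.
Combining the parts gives {81; 64}.

{81; 64}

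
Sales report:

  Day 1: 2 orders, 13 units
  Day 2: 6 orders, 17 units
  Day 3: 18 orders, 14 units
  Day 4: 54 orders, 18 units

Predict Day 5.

Orders: 2, 6, 18, 54 → 162 (×3 each step).
Units goes 13, 17, 14, 18 → 15 (alternating steps +4, −3, +4, −3, …).
So the next record is 162 orders, 15 units.

162 orders, 15 units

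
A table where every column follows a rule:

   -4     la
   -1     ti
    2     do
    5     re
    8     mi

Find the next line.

11  fa

First component: +3 each step, so -4, -1, 2, 5, 8 → 11.
Note: runs through the solfège scale do→ti; la, ti, do, re, mi → fa.
Combining the parts gives 11  fa.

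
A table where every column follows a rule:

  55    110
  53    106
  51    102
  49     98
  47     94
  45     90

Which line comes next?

43  86

First component goes 55, 53, 51, 49, 47, 45 → 43 (−2 each step).
For the second component, always 2 × the first component: 110, 106, 102, 98, 94, 90 → 86.
Putting it together: 43  86.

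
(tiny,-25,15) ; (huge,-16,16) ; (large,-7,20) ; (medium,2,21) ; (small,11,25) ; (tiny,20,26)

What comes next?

Size: tiny, huge, large, medium, small, tiny → huge (repeats tiny → huge → large → medium → small).
Second entry: +9 each step; -25, -16, -7, 2, 11, 20 → 29.
Third entry: alternating steps +1, +4, +1, +4, …, so 15, 16, 20, 21, 25, 26 → 30.
Putting it together: (huge,29,30).

(huge,29,30)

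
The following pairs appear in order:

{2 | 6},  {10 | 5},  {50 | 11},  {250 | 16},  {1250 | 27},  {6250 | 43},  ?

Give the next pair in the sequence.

{31250 | 70}

First value: ×5 each step, so 2, 10, 50, 250, 1250, 6250 → 31250.
Second value goes 6, 5, 11, 16, 27, 43 → 70 (each term is the sum of the two before it).
Combining the parts gives {31250 | 70}.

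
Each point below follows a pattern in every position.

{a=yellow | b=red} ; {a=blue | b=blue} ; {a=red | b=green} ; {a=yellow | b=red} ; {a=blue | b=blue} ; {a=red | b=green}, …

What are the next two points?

A — repeats yellow → blue → red: yellow, blue, red, yellow, blue, red → yellow → blue.
B — repeats red → blue → green: red, blue, green, red, blue, green → red → blue.
Putting the parts together: {a=yellow | b=red} and then {a=blue | b=blue}.

{a=yellow | b=red}, {a=blue | b=blue}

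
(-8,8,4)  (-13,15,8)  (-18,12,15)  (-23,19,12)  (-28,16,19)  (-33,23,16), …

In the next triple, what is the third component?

Second component: alternating steps +7, −3, +7, −3, …, so 8, 15, 12, 19, 16, 23 → 20.
Third component goes 4, 8, 15, 12, 19, 16 → 23 (always the previous value of the second component).

23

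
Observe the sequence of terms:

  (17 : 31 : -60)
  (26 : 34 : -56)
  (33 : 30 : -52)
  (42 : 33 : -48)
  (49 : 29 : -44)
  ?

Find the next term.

For the first value, alternating steps +9, +7, +9, +7, …: 17, 26, 33, 42, 49 → 58.
Second value goes 31, 34, 30, 33, 29 → 32 (alternating steps +3, −4, +3, −4, …).
Third value: +4 each step, so -60, -56, -52, -48, -44 → -40.
Putting it together: (58 : 32 : -40).

(58 : 32 : -40)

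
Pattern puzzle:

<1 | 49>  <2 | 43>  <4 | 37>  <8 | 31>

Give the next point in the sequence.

<16 | 25>

First part goes 1, 2, 4, 8 → 16 (×2 each step).
Second part — −6 each step: 49, 43, 37, 31 → 25.
So the next point is <16 | 25>.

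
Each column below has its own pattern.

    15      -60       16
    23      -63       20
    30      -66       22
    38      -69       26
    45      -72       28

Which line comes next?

First component: 15, 23, 30, 38, 45 → 53 (alternating steps +8, +7, +8, +7, …).
Second component goes -60, -63, -66, -69, -72 → -75 (−3 each step).
Third component — alternating steps +4, +2, +4, +2, …: 16, 20, 22, 26, 28 → 32.
Putting it together: 53  -75  32.

53  -75  32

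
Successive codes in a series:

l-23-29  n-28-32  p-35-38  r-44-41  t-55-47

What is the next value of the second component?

For the second component, differences are 5, 7, 9, … (increasing by 2 each time): 23, 28, 35, 44, 55 → 68.

68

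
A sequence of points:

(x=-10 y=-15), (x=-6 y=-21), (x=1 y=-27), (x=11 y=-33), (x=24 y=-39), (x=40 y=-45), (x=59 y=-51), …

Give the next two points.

(x=81 y=-57), (x=106 y=-63)

X: differences are 4, 7, 10, … (increasing by 3 each time); -10, -6, 1, 11, 24, 40, 59 → 81 → 106.
For the y, −6 each step: -15, -21, -27, -33, -39, -45, -51 → -57 → -63.
Putting the parts together: (x=81 y=-57) and then (x=106 y=-63).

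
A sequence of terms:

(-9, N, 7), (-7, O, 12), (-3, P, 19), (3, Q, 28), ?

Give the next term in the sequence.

(11, R, 39)

First value: differences are 2, 4, 6, … (increasing by 2 each time), so -9, -7, -3, 3 → 11.
Letter: N, O, P, Q → R (letters move forward 1 place in the alphabet).
For the third value, differences are 5, 7, 9, … (increasing by 2 each time): 7, 12, 19, 28 → 39.
Putting it together: (11, R, 39).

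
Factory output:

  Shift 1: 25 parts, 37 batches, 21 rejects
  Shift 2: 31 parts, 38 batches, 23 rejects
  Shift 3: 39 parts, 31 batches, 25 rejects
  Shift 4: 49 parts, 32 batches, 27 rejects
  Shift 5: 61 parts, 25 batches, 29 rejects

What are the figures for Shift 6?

75 parts, 26 batches, 31 rejects

Parts: 25, 31, 39, 49, 61 → 75 (differences are 6, 8, 10, … (increasing by 2 each time)).
Batches — alternating steps +1, −7, +1, −7, …: 37, 38, 31, 32, 25 → 26.
Rejects: +2 each step; 21, 23, 25, 27, 29 → 31.
Putting it together: 75 parts, 26 batches, 31 rejects.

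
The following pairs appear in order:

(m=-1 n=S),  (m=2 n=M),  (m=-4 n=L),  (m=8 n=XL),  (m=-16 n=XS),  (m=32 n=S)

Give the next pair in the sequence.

(m=-64 n=M)

M — ×(-2) each step: -1, 2, -4, 8, -16, 32 → -64.
N: repeats S → M → L → XL → XS; S, M, L, XL, XS, S → M.
Putting it together: (m=-64 n=M).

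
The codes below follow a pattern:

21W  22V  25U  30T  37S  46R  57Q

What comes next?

70P

For the first component, differences are 1, 3, 5, … (increasing by 2 each time): 21, 22, 25, 30, 37, 46, 57 → 70.
Letter: W, V, U, T, S, R, Q → P (letters move back 1 place in the alphabet).
Putting it together: 70P.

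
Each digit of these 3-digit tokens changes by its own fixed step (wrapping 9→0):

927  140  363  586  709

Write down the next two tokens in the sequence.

922, 145

First digit — +2 each step, mod 10: 9, 1, 3, 5, 7 → 9 → 1.
Second digit — +2 each step, mod 10: 2, 4, 6, 8, 0 → 2 → 4.
Third digit: 7, 0, 3, 6, 9 → 2 → 5 (+3 each step, mod 10).
Putting the parts together: 922 and then 145.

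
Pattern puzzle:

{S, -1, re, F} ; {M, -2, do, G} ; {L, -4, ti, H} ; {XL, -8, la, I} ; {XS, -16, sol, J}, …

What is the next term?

{S, -32, fa, K}

Size goes S, M, L, XL, XS → S (runs through clothing sizes XS→XL).
Second coordinate: ×2 each step; -1, -2, -4, -8, -16 → -32.
Note: runs backward through the solfège scale do→ti, so re, do, ti, la, sol → fa.
Letter: F, G, H, I, J → K (letters move forward 1 place in the alphabet).
Combining the parts gives {S, -32, fa, K}.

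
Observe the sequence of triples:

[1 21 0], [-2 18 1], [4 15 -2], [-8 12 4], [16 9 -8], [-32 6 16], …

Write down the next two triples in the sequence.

[64 3 -32], [-128 0 64]

First part: 1, -2, 4, -8, 16, -32 → 64 → -128 (×(-2) each step).
Second part: −3 each step; 21, 18, 15, 12, 9, 6 → 3 → 0.
Third part — always the previous value of the first part: 0, 1, -2, 4, -8, 16 → -32 → 64.
So the next two triples are [64 3 -32] and [-128 0 64].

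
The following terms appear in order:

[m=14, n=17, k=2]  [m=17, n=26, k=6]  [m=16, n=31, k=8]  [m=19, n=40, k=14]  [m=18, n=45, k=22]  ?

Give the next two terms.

[m=21, n=54, k=36], [m=20, n=59, k=58]

M — alternating steps +3, −1, +3, −1, …: 14, 17, 16, 19, 18 → 21 → 20.
N goes 17, 26, 31, 40, 45 → 54 → 59 (alternating steps +9, +5, +9, +5, …).
K: each term is the sum of the two before it; 2, 6, 8, 14, 22 → 36 → 58.
Putting the parts together: [m=21, n=54, k=36] and then [m=20, n=59, k=58].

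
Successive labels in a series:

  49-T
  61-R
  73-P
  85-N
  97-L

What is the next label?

109-J

First component goes 49, 61, 73, 85, 97 → 109 (+12 each step).
Letter — letters move back 2 places in the alphabet: T, R, P, N, L → J.
Putting it together: 109-J.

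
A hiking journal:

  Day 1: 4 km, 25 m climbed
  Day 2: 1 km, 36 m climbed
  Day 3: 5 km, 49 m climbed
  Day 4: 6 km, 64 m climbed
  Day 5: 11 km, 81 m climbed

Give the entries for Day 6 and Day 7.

For the km, each term is the sum of the two before it: 4, 1, 5, 6, 11 → 17 → 28.
M climbed: 25, 36, 49, 64, 81 → 100 → 121 (perfect squares: 5², 6², 7², …).
Putting the parts together: 17 km, 100 m climbed and then 28 km, 121 m climbed.

17 km, 100 m climbed; 28 km, 121 m climbed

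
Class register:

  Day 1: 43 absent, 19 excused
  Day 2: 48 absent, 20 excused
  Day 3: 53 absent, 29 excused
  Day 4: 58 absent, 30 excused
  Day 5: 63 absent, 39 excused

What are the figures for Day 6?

Absent: +5 each step, so 43, 48, 53, 58, 63 → 68.
Excused — alternating steps +1, +9, +1, +9, …: 19, 20, 29, 30, 39 → 40.
Combining the parts gives 68 absent, 40 excused.

68 absent, 40 excused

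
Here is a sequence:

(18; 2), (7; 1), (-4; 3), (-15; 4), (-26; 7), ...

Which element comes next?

(-37; 11)

First value — −11 each step: 18, 7, -4, -15, -26 → -37.
Second value: each term is the sum of the two before it; 2, 1, 3, 4, 7 → 11.
So the next element is (-37; 11).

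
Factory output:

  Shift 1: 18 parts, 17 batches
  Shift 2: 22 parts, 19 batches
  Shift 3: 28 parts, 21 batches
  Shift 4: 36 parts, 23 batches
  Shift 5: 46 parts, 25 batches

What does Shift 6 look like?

Parts: differences are 4, 6, 8, … (increasing by 2 each time); 18, 22, 28, 36, 46 → 58.
Batches goes 17, 19, 21, 23, 25 → 27 (+2 each step).
Combining the parts gives 58 parts, 27 batches.

58 parts, 27 batches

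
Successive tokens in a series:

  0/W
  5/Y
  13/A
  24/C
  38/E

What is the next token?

55/G

First component: differences are 5, 8, 11, … (increasing by 3 each time); 0, 5, 13, 24, 38 → 55.
Letter goes W, Y, A, C, E → G (letters move forward 2 places in the alphabet, wrapping Z→A).
Combining the parts gives 55/G.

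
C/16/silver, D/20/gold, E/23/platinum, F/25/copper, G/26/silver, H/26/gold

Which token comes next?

Letter: C, D, E, F, G, H → I (letters move forward 1 place in the alphabet).
Second component — differences are 4, 3, 2, … (decreasing by 1 each time): 16, 20, 23, 25, 26, 26 → 25.
Metal: repeats silver → gold → platinum → copper, so silver, gold, platinum, copper, silver, gold → platinum.
So the next token is I/25/platinum.

I/25/platinum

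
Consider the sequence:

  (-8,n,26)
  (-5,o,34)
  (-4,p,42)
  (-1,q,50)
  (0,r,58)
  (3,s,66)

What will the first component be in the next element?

First component — alternating steps +3, +1, +3, +1, …: -8, -5, -4, -1, 0, 3 → 4.

4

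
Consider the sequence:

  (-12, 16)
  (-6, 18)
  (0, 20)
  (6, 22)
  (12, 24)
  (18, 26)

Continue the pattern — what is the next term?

(24, 28)

First part: -12, -6, 0, 6, 12, 18 → 24 (+6 each step).
Second part goes 16, 18, 20, 22, 24, 26 → 28 (+2 each step).
So the next term is (24, 28).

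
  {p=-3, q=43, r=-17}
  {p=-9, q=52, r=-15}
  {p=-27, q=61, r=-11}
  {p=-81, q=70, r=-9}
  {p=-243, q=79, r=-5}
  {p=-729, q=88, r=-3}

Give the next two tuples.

For the p, ×3 each step: -3, -9, -27, -81, -243, -729 → -2187 → -6561.
Q: 43, 52, 61, 70, 79, 88 → 97 → 106 (+9 each step).
R: -17, -15, -11, -9, -5, -3 → 1 → 3 (alternating steps +2, +4, +2, +4, …).
So the next two tuples are {p=-2187, q=97, r=1} and {p=-6561, q=106, r=3}.

{p=-2187, q=97, r=1}, {p=-6561, q=106, r=3}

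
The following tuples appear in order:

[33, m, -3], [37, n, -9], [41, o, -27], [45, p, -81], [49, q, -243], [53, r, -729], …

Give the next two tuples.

First component: 33, 37, 41, 45, 49, 53 → 57 → 61 (+4 each step).
Letter: letters move forward 1 place in the alphabet, so m, n, o, p, q, r → s → t.
Third component — ×3 each step: -3, -9, -27, -81, -243, -729 → -2187 → -6561.
So the next two tuples are [57, s, -2187] and [61, t, -6561].

[57, s, -2187], [61, t, -6561]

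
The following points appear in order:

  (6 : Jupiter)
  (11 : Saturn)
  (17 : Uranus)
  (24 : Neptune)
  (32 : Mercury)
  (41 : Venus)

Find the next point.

First value — differences are 5, 6, 7, … (increasing by 1 each time): 6, 11, 17, 24, 32, 41 → 51.
Planet: Jupiter, Saturn, Uranus, Neptune, Mercury, Venus → Earth (runs through the planets Mercury→Neptune).
So the next point is (51 : Earth).

(51 : Earth)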